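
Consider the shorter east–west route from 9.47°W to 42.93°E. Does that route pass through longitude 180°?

No

Signed shortest Δλ = ((42.93 − -9.47 + 180) mod 360) − 180 = 52.4°.
Going east by 52.4° from -9.47° reaches +42.93° without touching 180°.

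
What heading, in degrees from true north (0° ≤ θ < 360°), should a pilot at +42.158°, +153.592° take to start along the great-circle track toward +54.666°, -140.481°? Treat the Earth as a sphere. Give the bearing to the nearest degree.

50°

Δλ = -140.481 − 153.592 = -294.073°; wrapped into (−180°, 180°]: 65.927°.
θ = atan2( sin Δλ · cos φ₂ , cos φ₁ · sin φ₂ − sin φ₁ · cos φ₂ · cos Δλ )
  = atan2(0.52804, 0.44641) = 49.789° → normalised to [0°, 360°): 49.789°.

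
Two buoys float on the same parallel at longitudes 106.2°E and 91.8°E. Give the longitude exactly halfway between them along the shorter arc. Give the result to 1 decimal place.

Signed shortest Δλ from +106.2° to +91.8° is -14.4°.
Midpoint longitude = +106.2° + (-14.4°)/2 = +106.2° − 7.2° = +99.0°.

99.0°E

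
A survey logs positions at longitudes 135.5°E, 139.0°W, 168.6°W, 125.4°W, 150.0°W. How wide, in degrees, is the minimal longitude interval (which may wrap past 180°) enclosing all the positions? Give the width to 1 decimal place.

Sort the longitudes: -168.6°, -150.0°, -139.0°, -125.4°, +135.5°.
Eastward gaps between consecutive values (wrapping around): 18.6°, 11.0°, 13.6°, 260.9°, 55.9°.
Largest gap = 260.9° ⇒ minimal covering band is its complement: 360° − 260.9° = 99.1°.
Band runs from +135.5° eastward to -125.4°, crossing the antimeridian.

99.1°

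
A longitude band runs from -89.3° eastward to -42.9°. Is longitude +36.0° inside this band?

Band width going east from -89.3° to -42.9°: ((-42.9 − -89.3) mod 360) = 46.4°.
Offset of +36.0° east of the west edge: ((36.0 − -89.3) mod 360) = 125.3°.
125.3° > 46.4° ⇒ outside.

No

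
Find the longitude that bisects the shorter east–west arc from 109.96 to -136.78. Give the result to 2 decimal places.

+166.59°

Signed shortest Δλ from +109.96° to -136.78° is +113.26°.
Midpoint longitude = +109.96° + (+113.26°)/2 = +109.96° + 56.63° = +166.59°.
(The naïve average (+109.96 + -136.78)/2 = -13.41° is on the wrong side of the globe.)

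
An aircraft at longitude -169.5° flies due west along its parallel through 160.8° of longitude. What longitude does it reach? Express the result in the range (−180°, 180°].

Start at -169.5°; shift −160.8° → -330.3°.
-330.3° lies outside (−180°, 180°]; add 360° → +29.7°.

+29.7°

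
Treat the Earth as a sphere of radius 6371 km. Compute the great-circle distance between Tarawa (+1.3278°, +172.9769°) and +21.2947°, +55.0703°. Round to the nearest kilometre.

12822 km

Δλ = 55.0703 − 172.9769 = -117.9066°.
Δφ = 21.2947 − 1.3278 = 19.9669°.
a = sin²(Δφ/2) + cos φ₁ · cos φ₂ · sin²(Δλ/2) = 0.713772.
c = 2·atan2(√a, √(1−a)) = 2.01257 rad → d = 6371·c ≈ 12822.09 km.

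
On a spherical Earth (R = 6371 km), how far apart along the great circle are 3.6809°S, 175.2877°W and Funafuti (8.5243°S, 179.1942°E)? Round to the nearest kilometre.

814 km

Δλ = 179.1942 − -175.2877 = 354.4819°; wrapped into (−180°, 180°]: -5.5181°.
Δφ = -8.5243 − -3.6809 = -4.8434°.
a = sin²(Δφ/2) + cos φ₁ · cos φ₂ · sin²(Δλ/2) = 0.004072.
c = 2·atan2(√a, √(1−a)) = 0.12771 rad → d = 6371·c ≈ 813.66 km.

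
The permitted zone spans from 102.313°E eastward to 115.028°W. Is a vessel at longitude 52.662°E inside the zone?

Band width going east from +102.313° to -115.028°: ((-115.028 − 102.313) mod 360) = 142.659°.
Offset of +52.662° east of the west edge: ((52.662 − 102.313) mod 360) = 310.349°.
310.349° > 142.659° ⇒ outside.

No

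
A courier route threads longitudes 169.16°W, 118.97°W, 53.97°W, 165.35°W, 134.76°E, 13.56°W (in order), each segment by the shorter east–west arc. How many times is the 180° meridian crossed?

Leg 1: -169.16° → -118.97°, shortest Δλ = 50.19° (east) — does not cross 180°.
Leg 2: -118.97° → -53.97°, shortest Δλ = 65.0° (east) — does not cross 180°.
Leg 3: -53.97° → -165.35°, shortest Δλ = -111.38° (west) — does not cross 180°.
Leg 4: -165.35° → +134.76°, shortest Δλ = -59.89° (west) — crosses 180°.
Leg 5: +134.76° → -13.56°, shortest Δλ = -148.32° (west) — does not cross 180°.
Total crossings: 1.

1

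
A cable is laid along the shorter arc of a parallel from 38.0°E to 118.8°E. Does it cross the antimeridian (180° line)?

No

Signed shortest Δλ = ((118.8 − 38.0 + 180) mod 360) − 180 = 80.8°.
Going east by 80.8° from +38.0° reaches +118.8° without touching 180°.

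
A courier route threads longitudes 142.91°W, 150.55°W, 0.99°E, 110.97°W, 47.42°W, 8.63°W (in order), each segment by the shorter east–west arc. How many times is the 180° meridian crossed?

Leg 1: -142.91° → -150.55°, shortest Δλ = -7.64° (west) — does not cross 180°.
Leg 2: -150.55° → +0.99°, shortest Δλ = 151.54° (east) — does not cross 180°.
Leg 3: +0.99° → -110.97°, shortest Δλ = -111.96° (west) — does not cross 180°.
Leg 4: -110.97° → -47.42°, shortest Δλ = 63.55° (east) — does not cross 180°.
Leg 5: -47.42° → -8.63°, shortest Δλ = 38.79° (east) — does not cross 180°.
Total crossings: 0.

0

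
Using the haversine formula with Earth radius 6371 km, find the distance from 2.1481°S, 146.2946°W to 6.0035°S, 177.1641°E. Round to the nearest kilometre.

Δλ = 177.1641 − -146.2946 = 323.4587°; wrapped into (−180°, 180°]: -36.5413°.
Δφ = -6.0035 − -2.1481 = -3.8554°.
a = sin²(Δφ/2) + cos φ₁ · cos φ₂ · sin²(Δλ/2) = 0.098810.
c = 2·atan2(√a, √(1−a)) = 0.63952 rad → d = 6371·c ≈ 4074.40 km.

4074 km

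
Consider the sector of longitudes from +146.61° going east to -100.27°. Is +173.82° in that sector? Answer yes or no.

Band width going east from +146.61° to -100.27°: ((-100.27 − 146.61) mod 360) = 113.12°.
Offset of +173.82° east of the west edge: ((173.82 − 146.61) mod 360) = 27.21°.
27.21° ≤ 113.12° ⇒ inside.

Yes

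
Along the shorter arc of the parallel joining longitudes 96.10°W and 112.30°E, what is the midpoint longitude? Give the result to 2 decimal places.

Signed shortest Δλ from -96.10° to +112.30° is -151.60°.
Midpoint longitude = -96.10° + (-151.60°)/2 = -96.10° − 75.80° = -171.90°.
(The naïve average (-96.10 + +112.30)/2 = 8.1° is on the wrong side of the globe.)

171.90°W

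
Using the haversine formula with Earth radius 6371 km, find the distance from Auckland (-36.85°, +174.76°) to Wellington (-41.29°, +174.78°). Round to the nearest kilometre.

Δλ = 174.78 − 174.76 = 0.02°.
Δφ = -41.29 − -36.85 = -4.44°.
a = sin²(Δφ/2) + cos φ₁ · cos φ₂ · sin²(Δλ/2) = 0.001501.
c = 2·atan2(√a, √(1−a)) = 0.07749 rad → d = 6371·c ≈ 493.71 km.

494 km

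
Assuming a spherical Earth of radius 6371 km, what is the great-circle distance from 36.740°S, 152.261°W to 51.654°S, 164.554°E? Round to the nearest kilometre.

Δλ = 164.554 − -152.261 = 316.815°; wrapped into (−180°, 180°]: -43.185°.
Δφ = -51.654 − -36.740 = -14.914°.
a = sin²(Δφ/2) + cos φ₁ · cos φ₂ · sin²(Δλ/2) = 0.084173.
c = 2·atan2(√a, √(1−a)) = 0.58872 rad → d = 6371·c ≈ 3750.72 km.

3751 km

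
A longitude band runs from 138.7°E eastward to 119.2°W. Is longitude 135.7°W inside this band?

Band width going east from +138.7° to -119.2°: ((-119.2 − 138.7) mod 360) = 102.1°.
Offset of -135.7° east of the west edge: ((-135.7 − 138.7) mod 360) = 85.6°.
85.6° ≤ 102.1° ⇒ inside.

Yes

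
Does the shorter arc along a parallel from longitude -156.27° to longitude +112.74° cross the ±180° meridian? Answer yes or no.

Yes

Naïve |112.74 − -156.27| = 269.01° > 180°, so the shorter arc goes the other way round — across 180°.
Signed shortest Δλ = ((112.74 − -156.27 + 180) mod 360) − 180 = -90.99°.
Going west by 90.99° from -156.27° passes through 180° before reaching +112.74°.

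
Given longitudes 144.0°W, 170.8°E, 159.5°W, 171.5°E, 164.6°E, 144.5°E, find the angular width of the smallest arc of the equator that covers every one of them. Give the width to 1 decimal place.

71.5°

Sort the longitudes: -159.5°, -144.0°, +144.5°, +164.6°, +170.8°, +171.5°.
Eastward gaps between consecutive values (wrapping around): 15.5°, 288.5°, 20.1°, 6.2°, 0.7°, 29.0°.
Largest gap = 288.5° ⇒ minimal covering band is its complement: 360° − 288.5° = 71.5°.
Band runs from +144.5° eastward to -144.0°, crossing the antimeridian.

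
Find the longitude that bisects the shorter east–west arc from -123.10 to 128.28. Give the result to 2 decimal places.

-177.41°

Signed shortest Δλ from -123.10° to +128.28° is -108.62°.
Midpoint longitude = -123.10° + (-108.62°)/2 = -123.10° − 54.31° = -177.41°.
(The naïve average (-123.10 + +128.28)/2 = 2.59° is on the wrong side of the globe.)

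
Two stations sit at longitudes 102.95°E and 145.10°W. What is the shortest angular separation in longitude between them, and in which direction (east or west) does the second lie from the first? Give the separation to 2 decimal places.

Raw difference: -145.10 − 102.95 = -248.05°.
Normalise into (−180°, 180°]: -248.05° + 360° = 111.95°.
Positive ⇒ the second point lies to the east; separation 111.95°.

111.95° east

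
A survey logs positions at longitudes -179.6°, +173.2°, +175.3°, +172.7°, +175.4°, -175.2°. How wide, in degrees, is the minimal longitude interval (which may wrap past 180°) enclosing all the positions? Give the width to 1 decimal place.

Sort the longitudes: -179.6°, -175.2°, +172.7°, +173.2°, +175.3°, +175.4°.
Eastward gaps between consecutive values (wrapping around): 4.4°, 347.9°, 0.5°, 2.1°, 0.1°, 5.0°.
Largest gap = 347.9° ⇒ minimal covering band is its complement: 360° − 347.9° = 12.1°.
Band runs from +172.7° eastward to -175.2°, crossing the antimeridian.

12.1°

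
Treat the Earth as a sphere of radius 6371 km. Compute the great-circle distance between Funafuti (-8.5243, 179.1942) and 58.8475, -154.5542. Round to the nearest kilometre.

Δλ = -154.5542 − 179.1942 = -333.7484°; wrapped into (−180°, 180°]: 26.2516°.
Δφ = 58.8475 − -8.5243 = 67.3718°.
a = sin²(Δφ/2) + cos φ₁ · cos φ₂ · sin²(Δλ/2) = 0.334008.
c = 2·atan2(√a, √(1−a)) = 1.23239 rad → d = 6371·c ≈ 7851.56 km.

7852 km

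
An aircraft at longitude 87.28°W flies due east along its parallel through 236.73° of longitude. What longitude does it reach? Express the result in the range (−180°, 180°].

149.45°E

Start at -87.28°; shift +236.73° → +149.45°.
+149.45° already lies in (−180°, 180°].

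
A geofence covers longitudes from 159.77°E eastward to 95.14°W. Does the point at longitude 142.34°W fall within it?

Band width going east from +159.77° to -95.14°: ((-95.14 − 159.77) mod 360) = 105.09°.
Offset of -142.34° east of the west edge: ((-142.34 − 159.77) mod 360) = 57.89°.
57.89° ≤ 105.09° ⇒ inside.

Yes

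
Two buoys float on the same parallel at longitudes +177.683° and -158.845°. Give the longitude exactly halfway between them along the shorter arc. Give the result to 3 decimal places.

-170.581°

Signed shortest Δλ from +177.683° to -158.845° is +23.472°.
Midpoint longitude = +177.683° + (+23.472°)/2 = +177.683° + 11.736° = +189.419°.
Normalise into (−180°, 180°]: -170.581°.
(The naïve average (+177.683 + -158.845)/2 = 9.419° is on the wrong side of the globe.)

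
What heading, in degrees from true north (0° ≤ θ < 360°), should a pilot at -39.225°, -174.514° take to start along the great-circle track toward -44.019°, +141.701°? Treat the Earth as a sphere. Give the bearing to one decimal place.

Δλ = 141.701 − -174.514 = 316.215°; wrapped into (−180°, 180°]: -43.785°.
θ = atan2( sin Δλ · cos φ₂ , cos φ₁ · sin φ₂ − sin φ₁ · cos φ₂ · cos Δλ )
  = atan2(-0.49759, -0.21002) = -112.883° → normalised to [0°, 360°): 247.117°.

247.1°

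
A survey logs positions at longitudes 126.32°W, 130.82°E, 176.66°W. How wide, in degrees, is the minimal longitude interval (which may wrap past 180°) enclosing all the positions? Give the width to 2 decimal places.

Sort the longitudes: -176.66°, -126.32°, +130.82°.
Eastward gaps between consecutive values (wrapping around): 50.34°, 257.14°, 52.52°.
Largest gap = 257.14° ⇒ minimal covering band is its complement: 360° − 257.14° = 102.86°.
Band runs from +130.82° eastward to -126.32°, crossing the antimeridian.

102.86°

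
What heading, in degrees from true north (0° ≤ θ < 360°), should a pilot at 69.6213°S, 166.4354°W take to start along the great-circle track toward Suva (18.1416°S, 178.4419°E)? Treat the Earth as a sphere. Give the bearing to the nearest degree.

342°

Δλ = 178.4419 − -166.4354 = 344.8773°; wrapped into (−180°, 180°]: -15.1227°.
θ = atan2( sin Δλ · cos φ₂ , cos φ₁ · sin φ₂ − sin φ₁ · cos φ₂ · cos Δλ )
  = atan2(-0.24792, 0.75154) = -18.257° → normalised to [0°, 360°): 341.743°.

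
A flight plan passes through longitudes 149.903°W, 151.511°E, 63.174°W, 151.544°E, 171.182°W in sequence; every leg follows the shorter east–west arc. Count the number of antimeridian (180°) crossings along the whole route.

Leg 1: -149.903° → +151.511°, shortest Δλ = -58.586° (west) — crosses 180°.
Leg 2: +151.511° → -63.174°, shortest Δλ = 145.315° (east) — crosses 180°.
Leg 3: -63.174° → +151.544°, shortest Δλ = -145.282° (west) — crosses 180°.
Leg 4: +151.544° → -171.182°, shortest Δλ = 37.274° (east) — crosses 180°.
Total crossings: 4.

4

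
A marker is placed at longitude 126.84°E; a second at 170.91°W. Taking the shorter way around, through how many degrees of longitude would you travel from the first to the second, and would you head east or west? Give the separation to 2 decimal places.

Raw difference: -170.91 − 126.84 = -297.75°.
Normalise into (−180°, 180°]: -297.75° + 360° = 62.25°.
Positive ⇒ the second point lies to the east; separation 62.25°.

62.25° east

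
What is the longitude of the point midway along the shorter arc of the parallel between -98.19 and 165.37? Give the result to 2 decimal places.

-146.41°

Signed shortest Δλ from -98.19° to +165.37° is -96.44°.
Midpoint longitude = -98.19° + (-96.44°)/2 = -98.19° − 48.22° = -146.41°.
(The naïve average (-98.19 + +165.37)/2 = 33.59° is on the wrong side of the globe.)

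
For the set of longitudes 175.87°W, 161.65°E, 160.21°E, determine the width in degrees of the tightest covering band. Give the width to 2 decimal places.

Sort the longitudes: -175.87°, +160.21°, +161.65°.
Eastward gaps between consecutive values (wrapping around): 336.08°, 1.44°, 22.48°.
Largest gap = 336.08° ⇒ minimal covering band is its complement: 360° − 336.08° = 23.92°.
Band runs from +160.21° eastward to -175.87°, crossing the antimeridian.

23.92°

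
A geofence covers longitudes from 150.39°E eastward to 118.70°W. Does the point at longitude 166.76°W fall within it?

Band width going east from +150.39° to -118.70°: ((-118.70 − 150.39) mod 360) = 90.91°.
Offset of -166.76° east of the west edge: ((-166.76 − 150.39) mod 360) = 42.85°.
42.85° ≤ 90.91° ⇒ inside.

Yes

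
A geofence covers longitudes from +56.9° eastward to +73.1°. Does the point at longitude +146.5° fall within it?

No

Band width going east from +56.9° to +73.1°: ((73.1 − 56.9) mod 360) = 16.2°.
Offset of +146.5° east of the west edge: ((146.5 − 56.9) mod 360) = 89.6°.
89.6° > 16.2° ⇒ outside.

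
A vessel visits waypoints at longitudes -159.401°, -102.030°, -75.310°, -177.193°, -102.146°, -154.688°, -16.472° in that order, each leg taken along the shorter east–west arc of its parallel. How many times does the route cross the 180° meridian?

0

Leg 1: -159.401° → -102.030°, shortest Δλ = 57.371° (east) — does not cross 180°.
Leg 2: -102.030° → -75.310°, shortest Δλ = 26.72° (east) — does not cross 180°.
Leg 3: -75.310° → -177.193°, shortest Δλ = -101.883° (west) — does not cross 180°.
Leg 4: -177.193° → -102.146°, shortest Δλ = 75.047° (east) — does not cross 180°.
Leg 5: -102.146° → -154.688°, shortest Δλ = -52.542° (west) — does not cross 180°.
Leg 6: -154.688° → -16.472°, shortest Δλ = 138.216° (east) — does not cross 180°.
Total crossings: 0.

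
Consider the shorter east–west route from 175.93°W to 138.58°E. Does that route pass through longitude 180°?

Yes

Naïve |138.58 − -175.93| = 314.51° > 180°, so the shorter arc goes the other way round — across 180°.
Signed shortest Δλ = ((138.58 − -175.93 + 180) mod 360) − 180 = -45.49°.
Going west by 45.49° from -175.93° passes through 180° before reaching +138.58°.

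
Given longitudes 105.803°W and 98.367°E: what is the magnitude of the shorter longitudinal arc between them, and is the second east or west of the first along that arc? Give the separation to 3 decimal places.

Raw difference: 98.367 − -105.803 = 204.17°.
Normalise into (−180°, 180°]: 204.17° − 360° = -155.83°.
Negative ⇒ the second point lies to the west; separation 155.830°.

155.830° west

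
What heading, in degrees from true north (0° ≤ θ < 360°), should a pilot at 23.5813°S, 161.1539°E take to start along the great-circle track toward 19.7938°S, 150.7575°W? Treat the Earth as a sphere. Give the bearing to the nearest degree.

Δλ = -150.7575 − 161.1539 = -311.9114°; wrapped into (−180°, 180°]: 48.0886°.
θ = atan2( sin Δλ · cos φ₂ , cos φ₁ · sin φ₂ − sin φ₁ · cos φ₂ · cos Δλ )
  = atan2(0.70021, -0.05892) = 94.810° → normalised to [0°, 360°): 94.810°.

95°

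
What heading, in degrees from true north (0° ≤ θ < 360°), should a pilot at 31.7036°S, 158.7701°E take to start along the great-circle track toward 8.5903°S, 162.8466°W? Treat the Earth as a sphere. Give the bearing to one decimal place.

Δλ = -162.8466 − 158.7701 = -321.6167°; wrapped into (−180°, 180°]: 38.3833°.
θ = atan2( sin Δλ · cos φ₂ , cos φ₁ · sin φ₂ − sin φ₁ · cos φ₂ · cos Δλ )
  = atan2(0.61395, 0.28025) = 65.465° → normalised to [0°, 360°): 65.465°.

65.5°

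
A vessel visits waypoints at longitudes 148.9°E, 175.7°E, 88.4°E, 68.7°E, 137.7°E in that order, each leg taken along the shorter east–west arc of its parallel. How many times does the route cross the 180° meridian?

0

Leg 1: +148.9° → +175.7°, shortest Δλ = 26.8° (east) — does not cross 180°.
Leg 2: +175.7° → +88.4°, shortest Δλ = -87.3° (west) — does not cross 180°.
Leg 3: +88.4° → +68.7°, shortest Δλ = -19.7° (west) — does not cross 180°.
Leg 4: +68.7° → +137.7°, shortest Δλ = 69.0° (east) — does not cross 180°.
Total crossings: 0.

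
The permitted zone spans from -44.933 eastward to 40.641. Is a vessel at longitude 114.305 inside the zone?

No

Band width going east from -44.933° to +40.641°: ((40.641 − -44.933) mod 360) = 85.574°.
Offset of +114.305° east of the west edge: ((114.305 − -44.933) mod 360) = 159.238°.
159.238° > 85.574° ⇒ outside.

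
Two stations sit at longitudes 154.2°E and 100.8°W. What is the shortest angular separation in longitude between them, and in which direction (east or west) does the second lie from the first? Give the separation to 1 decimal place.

Raw difference: -100.8 − 154.2 = -255.0°.
Normalise into (−180°, 180°]: -255.0° + 360° = 105.0°.
Positive ⇒ the second point lies to the east; separation 105.0°.

105.0° east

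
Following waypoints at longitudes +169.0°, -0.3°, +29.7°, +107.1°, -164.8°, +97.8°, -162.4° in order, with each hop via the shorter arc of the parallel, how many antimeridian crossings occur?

Leg 1: +169.0° → -0.3°, shortest Δλ = -169.3° (west) — does not cross 180°.
Leg 2: -0.3° → +29.7°, shortest Δλ = 30.0° (east) — does not cross 180°.
Leg 3: +29.7° → +107.1°, shortest Δλ = 77.4° (east) — does not cross 180°.
Leg 4: +107.1° → -164.8°, shortest Δλ = 88.1° (east) — crosses 180°.
Leg 5: -164.8° → +97.8°, shortest Δλ = -97.4° (west) — crosses 180°.
Leg 6: +97.8° → -162.4°, shortest Δλ = 99.8° (east) — crosses 180°.
Total crossings: 3.

3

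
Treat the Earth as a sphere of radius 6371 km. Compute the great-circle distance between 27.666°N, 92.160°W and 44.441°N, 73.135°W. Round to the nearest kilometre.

2518 km

Δλ = -73.135 − -92.160 = 19.025°.
Δφ = 44.441 − 27.666 = 16.775°.
a = sin²(Δφ/2) + cos φ₁ · cos φ₂ · sin²(Δλ/2) = 0.038548.
c = 2·atan2(√a, √(1−a)) = 0.39524 rad → d = 6371·c ≈ 2518.07 km.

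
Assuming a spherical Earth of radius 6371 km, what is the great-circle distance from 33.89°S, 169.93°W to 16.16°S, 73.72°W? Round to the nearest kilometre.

Δλ = -73.72 − -169.93 = 96.21°.
Δφ = -16.16 − -33.89 = 17.73°.
a = sin²(Δφ/2) + cos φ₁ · cos φ₂ · sin²(Δλ/2) = 0.465528.
c = 2·atan2(√a, √(1−a)) = 1.50180 rad → d = 6371·c ≈ 9567.95 km.

9568 km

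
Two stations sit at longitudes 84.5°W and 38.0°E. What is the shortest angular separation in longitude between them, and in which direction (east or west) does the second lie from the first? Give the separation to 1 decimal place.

Raw difference: 38.0 − -84.5 = 122.5°.
Normalise into (−180°, 180°]: 122.5° stays 122.5°.
Positive ⇒ the second point lies to the east; separation 122.5°.

122.5° east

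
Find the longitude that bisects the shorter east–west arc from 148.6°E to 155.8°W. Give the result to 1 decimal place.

176.4°E

Signed shortest Δλ from +148.6° to -155.8° is +55.6°.
Midpoint longitude = +148.6° + (+55.6°)/2 = +148.6° + 27.8° = +176.4°.
(The naïve average (+148.6 + -155.8)/2 = -3.6° is on the wrong side of the globe.)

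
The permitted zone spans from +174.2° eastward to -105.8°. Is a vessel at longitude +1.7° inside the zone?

Band width going east from +174.2° to -105.8°: ((-105.8 − 174.2) mod 360) = 80.0°.
Offset of +1.7° east of the west edge: ((1.7 − 174.2) mod 360) = 187.5°.
187.5° > 80.0° ⇒ outside.

No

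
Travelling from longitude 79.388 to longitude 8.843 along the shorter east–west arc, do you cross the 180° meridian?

No

Signed shortest Δλ = ((8.843 − 79.388 + 180) mod 360) − 180 = -70.545°.
Going west by 70.545° from +79.388° reaches +8.843° without touching 180°.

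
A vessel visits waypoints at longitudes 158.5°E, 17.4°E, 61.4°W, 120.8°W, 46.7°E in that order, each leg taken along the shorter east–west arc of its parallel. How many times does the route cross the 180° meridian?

Leg 1: +158.5° → +17.4°, shortest Δλ = -141.1° (west) — does not cross 180°.
Leg 2: +17.4° → -61.4°, shortest Δλ = -78.8° (west) — does not cross 180°.
Leg 3: -61.4° → -120.8°, shortest Δλ = -59.4° (west) — does not cross 180°.
Leg 4: -120.8° → +46.7°, shortest Δλ = 167.5° (east) — does not cross 180°.
Total crossings: 0.

0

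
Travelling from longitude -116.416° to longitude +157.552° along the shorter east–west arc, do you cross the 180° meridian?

Yes

Naïve |157.552 − -116.416| = 273.968° > 180°, so the shorter arc goes the other way round — across 180°.
Signed shortest Δλ = ((157.552 − -116.416 + 180) mod 360) − 180 = -86.032°.
Going west by 86.032° from -116.416° passes through 180° before reaching +157.552°.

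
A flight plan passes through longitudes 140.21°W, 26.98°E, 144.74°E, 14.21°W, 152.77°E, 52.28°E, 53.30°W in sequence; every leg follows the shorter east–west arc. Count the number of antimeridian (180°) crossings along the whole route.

0

Leg 1: -140.21° → +26.98°, shortest Δλ = 167.19° (east) — does not cross 180°.
Leg 2: +26.98° → +144.74°, shortest Δλ = 117.76° (east) — does not cross 180°.
Leg 3: +144.74° → -14.21°, shortest Δλ = -158.95° (west) — does not cross 180°.
Leg 4: -14.21° → +152.77°, shortest Δλ = 166.98° (east) — does not cross 180°.
Leg 5: +152.77° → +52.28°, shortest Δλ = -100.49° (west) — does not cross 180°.
Leg 6: +52.28° → -53.30°, shortest Δλ = -105.58° (west) — does not cross 180°.
Total crossings: 0.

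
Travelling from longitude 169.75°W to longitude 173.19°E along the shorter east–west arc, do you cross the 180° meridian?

Yes

Naïve |173.19 − -169.75| = 342.94° > 180°, so the shorter arc goes the other way round — across 180°.
Signed shortest Δλ = ((173.19 − -169.75 + 180) mod 360) − 180 = -17.06°.
Going west by 17.06° from -169.75° passes through 180° before reaching +173.19°.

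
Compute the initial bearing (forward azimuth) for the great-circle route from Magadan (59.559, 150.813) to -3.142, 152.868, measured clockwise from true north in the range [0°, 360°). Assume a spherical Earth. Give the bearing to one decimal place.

177.7°

Δλ = 152.868 − 150.813 = 2.055°.
θ = atan2( sin Δλ · cos φ₂ , cos φ₁ · sin φ₂ − sin φ₁ · cos φ₂ · cos Δλ )
  = atan2(0.03580, -0.88807) = 177.691° → normalised to [0°, 360°): 177.691°.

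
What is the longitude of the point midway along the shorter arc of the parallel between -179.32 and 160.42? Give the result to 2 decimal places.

+170.55°

Signed shortest Δλ from -179.32° to +160.42° is -20.26°.
Midpoint longitude = -179.32° + (-20.26°)/2 = -179.32° − 10.13° = -189.45°.
Normalise into (−180°, 180°]: +170.55°.
(The naïve average (-179.32 + +160.42)/2 = -9.45° is on the wrong side of the globe.)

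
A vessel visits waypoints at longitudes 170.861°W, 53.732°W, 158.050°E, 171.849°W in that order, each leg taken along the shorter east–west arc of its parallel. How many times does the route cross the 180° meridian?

Leg 1: -170.861° → -53.732°, shortest Δλ = 117.129° (east) — does not cross 180°.
Leg 2: -53.732° → +158.050°, shortest Δλ = -148.218° (west) — crosses 180°.
Leg 3: +158.050° → -171.849°, shortest Δλ = 30.101° (east) — crosses 180°.
Total crossings: 2.

2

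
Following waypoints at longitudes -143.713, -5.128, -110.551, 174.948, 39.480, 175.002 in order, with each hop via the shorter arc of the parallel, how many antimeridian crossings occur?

Leg 1: -143.713° → -5.128°, shortest Δλ = 138.585° (east) — does not cross 180°.
Leg 2: -5.128° → -110.551°, shortest Δλ = -105.423° (west) — does not cross 180°.
Leg 3: -110.551° → +174.948°, shortest Δλ = -74.501° (west) — crosses 180°.
Leg 4: +174.948° → +39.480°, shortest Δλ = -135.468° (west) — does not cross 180°.
Leg 5: +39.480° → +175.002°, shortest Δλ = 135.522° (east) — does not cross 180°.
Total crossings: 1.

1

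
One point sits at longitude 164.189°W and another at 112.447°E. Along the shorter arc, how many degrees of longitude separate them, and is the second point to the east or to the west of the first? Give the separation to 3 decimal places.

Raw difference: 112.447 − -164.189 = 276.636°.
Normalise into (−180°, 180°]: 276.636° − 360° = -83.364°.
Negative ⇒ the second point lies to the west; separation 83.364°.

83.364° west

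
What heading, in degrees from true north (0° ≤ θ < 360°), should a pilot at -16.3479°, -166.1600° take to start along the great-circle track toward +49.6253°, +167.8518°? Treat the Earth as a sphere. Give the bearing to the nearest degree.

342°

Δλ = 167.8518 − -166.1600 = 334.0118°; wrapped into (−180°, 180°]: -25.9882°.
θ = atan2( sin Δλ · cos φ₂ , cos φ₁ · sin φ₂ − sin φ₁ · cos φ₂ · cos Δλ )
  = atan2(-0.28385, 0.89492) = -17.598° → normalised to [0°, 360°): 342.402°.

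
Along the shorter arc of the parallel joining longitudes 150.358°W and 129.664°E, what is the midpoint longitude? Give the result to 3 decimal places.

Signed shortest Δλ from -150.358° to +129.664° is -79.978°.
Midpoint longitude = -150.358° + (-79.978°)/2 = -150.358° − 39.989° = -190.347°.
Normalise into (−180°, 180°]: +169.653°.
(The naïve average (-150.358 + +129.664)/2 = -10.347° is on the wrong side of the globe.)

169.653°E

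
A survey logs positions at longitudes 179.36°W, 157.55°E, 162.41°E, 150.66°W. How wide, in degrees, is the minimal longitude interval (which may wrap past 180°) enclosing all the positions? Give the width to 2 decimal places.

Sort the longitudes: -179.36°, -150.66°, +157.55°, +162.41°.
Eastward gaps between consecutive values (wrapping around): 28.70°, 308.21°, 4.86°, 18.23°.
Largest gap = 308.21° ⇒ minimal covering band is its complement: 360° − 308.21° = 51.79°.
Band runs from +157.55° eastward to -150.66°, crossing the antimeridian.

51.79°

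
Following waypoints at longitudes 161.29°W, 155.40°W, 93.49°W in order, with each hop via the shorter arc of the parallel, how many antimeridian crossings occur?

0

Leg 1: -161.29° → -155.40°, shortest Δλ = 5.89° (east) — does not cross 180°.
Leg 2: -155.40° → -93.49°, shortest Δλ = 61.91° (east) — does not cross 180°.
Total crossings: 0.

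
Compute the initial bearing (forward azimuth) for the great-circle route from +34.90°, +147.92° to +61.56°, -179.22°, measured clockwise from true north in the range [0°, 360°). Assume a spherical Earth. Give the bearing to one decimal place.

Δλ = -179.22 − 147.92 = -327.14°; wrapped into (−180°, 180°]: 32.86°.
θ = atan2( sin Δλ · cos φ₂ , cos φ₁ · sin φ₂ − sin φ₁ · cos φ₂ · cos Δλ )
  = atan2(0.25840, 0.49229) = 27.695° → normalised to [0°, 360°): 27.695°.

27.7°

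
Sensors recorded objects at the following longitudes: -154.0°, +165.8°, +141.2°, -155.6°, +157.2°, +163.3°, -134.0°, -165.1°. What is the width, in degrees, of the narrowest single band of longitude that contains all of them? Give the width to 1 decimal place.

84.8°

Sort the longitudes: -165.1°, -155.6°, -154.0°, -134.0°, +141.2°, +157.2°, +163.3°, +165.8°.
Eastward gaps between consecutive values (wrapping around): 9.5°, 1.6°, 20.0°, 275.2°, 16.0°, 6.1°, 2.5°, 29.1°.
Largest gap = 275.2° ⇒ minimal covering band is its complement: 360° − 275.2° = 84.8°.
Band runs from +141.2° eastward to -134.0°, crossing the antimeridian.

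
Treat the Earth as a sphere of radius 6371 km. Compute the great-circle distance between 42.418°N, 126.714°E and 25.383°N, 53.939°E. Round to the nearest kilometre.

6769 km

Δλ = 53.939 − 126.714 = -72.775°.
Δφ = 25.383 − 42.418 = -17.035°.
a = sin²(Δφ/2) + cos φ₁ · cos φ₂ · sin²(Δλ/2) = 0.256671.
c = 2·atan2(√a, √(1−a)) = 1.06254 rad → d = 6371·c ≈ 6769.41 km.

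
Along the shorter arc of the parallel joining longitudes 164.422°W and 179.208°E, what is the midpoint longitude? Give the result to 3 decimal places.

Signed shortest Δλ from -164.422° to +179.208° is -16.370°.
Midpoint longitude = -164.422° + (-16.370°)/2 = -164.422° − 8.185° = -172.607°.
(The naïve average (-164.422 + +179.208)/2 = 7.393° is on the wrong side of the globe.)

172.607°W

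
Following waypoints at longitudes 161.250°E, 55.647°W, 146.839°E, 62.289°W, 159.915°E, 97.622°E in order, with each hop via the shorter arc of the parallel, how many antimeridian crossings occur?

4

Leg 1: +161.250° → -55.647°, shortest Δλ = 143.103° (east) — crosses 180°.
Leg 2: -55.647° → +146.839°, shortest Δλ = -157.514° (west) — crosses 180°.
Leg 3: +146.839° → -62.289°, shortest Δλ = 150.872° (east) — crosses 180°.
Leg 4: -62.289° → +159.915°, shortest Δλ = -137.796° (west) — crosses 180°.
Leg 5: +159.915° → +97.622°, shortest Δλ = -62.293° (west) — does not cross 180°.
Total crossings: 4.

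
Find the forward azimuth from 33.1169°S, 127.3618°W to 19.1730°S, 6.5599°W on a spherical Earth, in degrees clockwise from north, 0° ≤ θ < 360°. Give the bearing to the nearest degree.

124°

Δλ = -6.5599 − -127.3618 = 120.8019°.
θ = atan2( sin Δλ · cos φ₂ , cos φ₁ · sin φ₂ − sin φ₁ · cos φ₂ · cos Δλ )
  = atan2(0.81130, -0.53932) = 123.615° → normalised to [0°, 360°): 123.615°.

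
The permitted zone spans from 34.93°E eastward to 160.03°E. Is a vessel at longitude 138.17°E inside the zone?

Band width going east from +34.93° to +160.03°: ((160.03 − 34.93) mod 360) = 125.10°.
Offset of +138.17° east of the west edge: ((138.17 − 34.93) mod 360) = 103.24°.
103.24° ≤ 125.10° ⇒ inside.

Yes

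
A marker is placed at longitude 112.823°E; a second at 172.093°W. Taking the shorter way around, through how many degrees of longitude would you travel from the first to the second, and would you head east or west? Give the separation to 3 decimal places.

75.084° east

Raw difference: -172.093 − 112.823 = -284.916°.
Normalise into (−180°, 180°]: -284.916° + 360° = 75.084°.
Positive ⇒ the second point lies to the east; separation 75.084°.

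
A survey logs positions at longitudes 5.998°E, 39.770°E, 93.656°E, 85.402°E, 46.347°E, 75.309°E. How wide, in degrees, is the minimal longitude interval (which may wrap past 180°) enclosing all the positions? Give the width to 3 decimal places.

Sort the longitudes: +5.998°, +39.770°, +46.347°, +75.309°, +85.402°, +93.656°.
Eastward gaps between consecutive values (wrapping around): 33.772°, 6.577°, 28.962°, 10.093°, 8.254°, 272.342°.
Largest gap = 272.342° ⇒ minimal covering band is its complement: 360° − 272.342° = 87.658°.
Band runs from +5.998° eastward to +93.656°.

87.658°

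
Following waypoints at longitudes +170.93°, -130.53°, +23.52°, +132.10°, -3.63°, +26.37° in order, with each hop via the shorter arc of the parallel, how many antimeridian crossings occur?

Leg 1: +170.93° → -130.53°, shortest Δλ = 58.54° (east) — crosses 180°.
Leg 2: -130.53° → +23.52°, shortest Δλ = 154.05° (east) — does not cross 180°.
Leg 3: +23.52° → +132.10°, shortest Δλ = 108.58° (east) — does not cross 180°.
Leg 4: +132.10° → -3.63°, shortest Δλ = -135.73° (west) — does not cross 180°.
Leg 5: -3.63° → +26.37°, shortest Δλ = 30.0° (east) — does not cross 180°.
Total crossings: 1.

1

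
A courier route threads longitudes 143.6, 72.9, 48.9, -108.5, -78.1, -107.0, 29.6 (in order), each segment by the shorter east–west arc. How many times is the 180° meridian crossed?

Leg 1: +143.6° → +72.9°, shortest Δλ = -70.7° (west) — does not cross 180°.
Leg 2: +72.9° → +48.9°, shortest Δλ = -24.0° (west) — does not cross 180°.
Leg 3: +48.9° → -108.5°, shortest Δλ = -157.4° (west) — does not cross 180°.
Leg 4: -108.5° → -78.1°, shortest Δλ = 30.4° (east) — does not cross 180°.
Leg 5: -78.1° → -107.0°, shortest Δλ = -28.9° (west) — does not cross 180°.
Leg 6: -107.0° → +29.6°, shortest Δλ = 136.6° (east) — does not cross 180°.
Total crossings: 0.

0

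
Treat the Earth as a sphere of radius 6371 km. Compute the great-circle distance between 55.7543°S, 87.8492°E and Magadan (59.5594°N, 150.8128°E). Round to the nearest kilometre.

13974 km

Δλ = 150.8128 − 87.8492 = 62.9636°.
Δφ = 59.5594 − -55.7543 = 115.3137°.
a = sin²(Δφ/2) + cos φ₁ · cos φ₂ · sin²(Δλ/2) = 0.791543.
c = 2·atan2(√a, √(1−a)) = 2.19332 rad → d = 6371·c ≈ 13973.63 km.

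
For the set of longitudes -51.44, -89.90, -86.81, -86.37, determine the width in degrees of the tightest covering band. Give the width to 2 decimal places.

38.46°

Sort the longitudes: -89.90°, -86.81°, -86.37°, -51.44°.
Eastward gaps between consecutive values (wrapping around): 3.09°, 0.44°, 34.93°, 321.54°.
Largest gap = 321.54° ⇒ minimal covering band is its complement: 360° − 321.54° = 38.46°.
Band runs from -89.90° eastward to -51.44°.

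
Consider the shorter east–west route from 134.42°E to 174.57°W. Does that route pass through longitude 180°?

Naïve |-174.57 − 134.42| = 308.99° > 180°, so the shorter arc goes the other way round — across 180°.
Signed shortest Δλ = ((-174.57 − 134.42 + 180) mod 360) − 180 = 51.01°.
Going east by 51.01° from +134.42° passes through 180° before reaching -174.57°.

Yes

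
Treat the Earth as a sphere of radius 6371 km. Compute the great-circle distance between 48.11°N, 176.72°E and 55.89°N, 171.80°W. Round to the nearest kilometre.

1166 km

Δλ = -171.80 − 176.72 = -348.52°; wrapped into (−180°, 180°]: 11.48°.
Δφ = 55.89 − 48.11 = 7.78°.
a = sin²(Δφ/2) + cos φ₁ · cos φ₂ · sin²(Δλ/2) = 0.008348.
c = 2·atan2(√a, √(1−a)) = 0.18299 rad → d = 6371·c ≈ 1165.82 km.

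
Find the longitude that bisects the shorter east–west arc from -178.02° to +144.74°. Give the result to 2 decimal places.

Signed shortest Δλ from -178.02° to +144.74° is -37.24°.
Midpoint longitude = -178.02° + (-37.24°)/2 = -178.02° − 18.62° = -196.64°.
Normalise into (−180°, 180°]: +163.36°.
(The naïve average (-178.02 + +144.74)/2 = -16.64° is on the wrong side of the globe.)

+163.36°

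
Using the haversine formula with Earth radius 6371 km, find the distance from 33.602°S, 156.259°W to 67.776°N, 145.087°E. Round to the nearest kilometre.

12275 km

Δλ = 145.087 − -156.259 = 301.346°; wrapped into (−180°, 180°]: -58.654°.
Δφ = 67.776 − -33.602 = 101.378°.
a = sin²(Δφ/2) + cos φ₁ · cos φ₂ · sin²(Δλ/2) = 0.674215.
c = 2·atan2(√a, √(1−a)) = 1.92669 rad → d = 6371·c ≈ 12274.95 km.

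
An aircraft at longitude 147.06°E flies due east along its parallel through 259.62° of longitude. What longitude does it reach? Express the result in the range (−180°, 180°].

46.68°E

Start at +147.06°; shift +259.62° → +406.68°.
+406.68° lies outside (−180°, 180°]; subtract 360° → +46.68°.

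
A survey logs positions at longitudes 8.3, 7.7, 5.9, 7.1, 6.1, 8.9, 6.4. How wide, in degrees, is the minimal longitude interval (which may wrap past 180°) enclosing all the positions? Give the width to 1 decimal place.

3.0°

Sort the longitudes: +5.9°, +6.1°, +6.4°, +7.1°, +7.7°, +8.3°, +8.9°.
Eastward gaps between consecutive values (wrapping around): 0.2°, 0.3°, 0.7°, 0.6°, 0.6°, 0.6°, 357.0°.
Largest gap = 357.0° ⇒ minimal covering band is its complement: 360° − 357.0° = 3.0°.
Band runs from +5.9° eastward to +8.9°.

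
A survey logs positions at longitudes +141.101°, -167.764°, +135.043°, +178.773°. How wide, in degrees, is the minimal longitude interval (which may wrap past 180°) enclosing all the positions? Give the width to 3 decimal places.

57.193°

Sort the longitudes: -167.764°, +135.043°, +141.101°, +178.773°.
Eastward gaps between consecutive values (wrapping around): 302.807°, 6.058°, 37.672°, 13.463°.
Largest gap = 302.807° ⇒ minimal covering band is its complement: 360° − 302.807° = 57.193°.
Band runs from +135.043° eastward to -167.764°, crossing the antimeridian.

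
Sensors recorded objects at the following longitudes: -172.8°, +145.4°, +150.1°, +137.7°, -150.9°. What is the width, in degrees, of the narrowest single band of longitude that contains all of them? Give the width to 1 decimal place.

Sort the longitudes: -172.8°, -150.9°, +137.7°, +145.4°, +150.1°.
Eastward gaps between consecutive values (wrapping around): 21.9°, 288.6°, 7.7°, 4.7°, 37.1°.
Largest gap = 288.6° ⇒ minimal covering band is its complement: 360° − 288.6° = 71.4°.
Band runs from +137.7° eastward to -150.9°, crossing the antimeridian.

71.4°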